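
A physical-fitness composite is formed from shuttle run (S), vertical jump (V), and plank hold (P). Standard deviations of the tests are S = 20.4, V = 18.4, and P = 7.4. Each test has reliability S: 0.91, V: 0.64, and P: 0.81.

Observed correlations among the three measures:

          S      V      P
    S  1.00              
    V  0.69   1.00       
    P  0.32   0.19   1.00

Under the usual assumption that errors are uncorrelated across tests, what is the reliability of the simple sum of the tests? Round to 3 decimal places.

0.885

Var(S+V+P) = 20.4² + 18.4² + 7.4² + 2·[20.4·18.4·0.69 + 20.4·7.4·0.32 + 18.4·7.4·0.19] = 809.48 + 666.352 = 1475.83.
Under uncorrelated errors the observed covariances equal the true-score covariances, so only the own-variance terms attenuate.
True-score variance = [20.4²·0.91 + 18.4²·0.64 + 7.4²·0.81] + 666.352 = 639.74 + 666.352 = 1306.09.
Reliability = 1306.09 / 1475.83 = 0.885.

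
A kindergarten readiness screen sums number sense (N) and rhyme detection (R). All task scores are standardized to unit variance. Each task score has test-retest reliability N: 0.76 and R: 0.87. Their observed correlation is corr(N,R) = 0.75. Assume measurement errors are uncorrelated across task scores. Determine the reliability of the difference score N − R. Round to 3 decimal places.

Var(N−R) = 1 + 1 − 2·0.75 = 2 − 1.5 = 0.5.
With uncorrelated errors the cross-covariances are all true-score covariance, so they carry over unchanged; only the diagonal terms shrink to ρᵢσᵢ².
True-score variance = [0.76 + 0.87] − 1.5 = 1.63 − 1.5 = 0.13.
Reliability = 0.13 / 0.5 = 0.260.

0.260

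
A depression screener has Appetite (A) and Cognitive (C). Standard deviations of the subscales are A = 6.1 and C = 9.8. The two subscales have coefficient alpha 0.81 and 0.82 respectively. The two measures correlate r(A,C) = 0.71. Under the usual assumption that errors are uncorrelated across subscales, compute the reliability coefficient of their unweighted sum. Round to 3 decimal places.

Var(A+C) = 6.1² + 9.8² + 2·[6.1·9.8·0.71] = 133.25 + 84.8876 = 218.138.
With uncorrelated errors the cross-covariances are all true-score covariance, so they carry over unchanged; only the diagonal terms shrink to ρᵢσᵢ².
True-score variance = [6.1²·0.81 + 9.8²·0.82] + 84.8876 = 108.893 + 84.8876 = 193.78.
Reliability = 193.78 / 218.138 = 0.888.

0.888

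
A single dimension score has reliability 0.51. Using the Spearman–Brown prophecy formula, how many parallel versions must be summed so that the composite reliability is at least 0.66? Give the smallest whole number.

k ≥ ρ*(1−ρ₁)/(ρ₁(1−ρ*)) = 0.66·0.49 / (0.51·0.34) = 1.865.
Smallest integer k = 2.

2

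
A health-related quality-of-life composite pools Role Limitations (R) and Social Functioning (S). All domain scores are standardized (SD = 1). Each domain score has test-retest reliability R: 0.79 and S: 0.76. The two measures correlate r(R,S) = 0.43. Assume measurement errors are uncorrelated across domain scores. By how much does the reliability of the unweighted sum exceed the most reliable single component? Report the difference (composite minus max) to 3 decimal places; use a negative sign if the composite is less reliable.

0.053

Var(sum) = 2 + 0.86 = 2.86; true-score variance = 1.55 + 0.86 = 2.41; composite reliability = 0.8427.
Max component reliability = 0.7900.
Difference = 0.8427 − 0.7900 = 0.053.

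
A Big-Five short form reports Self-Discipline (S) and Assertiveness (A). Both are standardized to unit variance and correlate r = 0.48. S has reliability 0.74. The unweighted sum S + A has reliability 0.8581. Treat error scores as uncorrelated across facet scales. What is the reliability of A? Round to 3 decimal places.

0.840

Var(S+A) = 2 + 2·0.48 = 2.960.
True-score variance = ρ_S + ρ_A + 2·0.48, so 0.8581 = (0.74 + ρ_A + 0.96) / 2.960.
ρ_A = 0.8581·2.960 − 0.74 − 0.96 = 0.840.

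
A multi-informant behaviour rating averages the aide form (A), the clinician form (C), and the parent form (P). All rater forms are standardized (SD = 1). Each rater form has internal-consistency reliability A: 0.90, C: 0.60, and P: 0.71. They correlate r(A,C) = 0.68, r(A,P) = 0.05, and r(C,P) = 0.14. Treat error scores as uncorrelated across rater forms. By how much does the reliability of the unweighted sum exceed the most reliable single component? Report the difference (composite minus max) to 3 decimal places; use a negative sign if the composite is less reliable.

-0.067

Var(sum) = 3 + 1.74 = 4.74; true-score variance = 2.21 + 1.74 = 3.95; composite reliability = 0.8333.
Max component reliability = 0.9000.
Difference = 0.8333 − 0.9000 = -0.067.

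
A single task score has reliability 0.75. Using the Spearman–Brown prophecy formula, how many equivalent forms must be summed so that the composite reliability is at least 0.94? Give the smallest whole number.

6

k ≥ ρ*(1−ρ₁)/(ρ₁(1−ρ*)) = 0.94·0.25 / (0.75·0.06) = 5.222.
Smallest integer k = 6.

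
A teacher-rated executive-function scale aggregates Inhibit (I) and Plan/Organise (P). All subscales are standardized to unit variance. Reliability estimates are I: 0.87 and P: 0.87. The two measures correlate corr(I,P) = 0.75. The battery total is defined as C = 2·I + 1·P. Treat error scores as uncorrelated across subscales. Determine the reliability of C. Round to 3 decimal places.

0.919

Var(C) = 2² + 1 + 2·[2·0.75] = 5 + 3 = 8.
With uncorrelated errors the cross-covariances are all true-score covariance, so they carry over unchanged; only the diagonal terms shrink to ρᵢσᵢ².
True-score variance = [2²·0.87 + 0.87] + 3 = 4.35 + 3 = 7.35.
Reliability = 7.35 / 8 = 0.919.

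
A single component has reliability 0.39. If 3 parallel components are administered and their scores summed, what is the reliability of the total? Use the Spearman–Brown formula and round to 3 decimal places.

ρ_k = kρ / (1 + (k−1)ρ) = 3·0.39 / (1 + 2·0.39) = 1.170 / 1.780 = 0.657.

0.657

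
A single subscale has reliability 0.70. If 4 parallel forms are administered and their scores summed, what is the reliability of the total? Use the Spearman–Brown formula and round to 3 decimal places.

ρ_k = kρ / (1 + (k−1)ρ) = 4·0.70 / (1 + 3·0.70) = 2.800 / 3.100 = 0.903.

0.903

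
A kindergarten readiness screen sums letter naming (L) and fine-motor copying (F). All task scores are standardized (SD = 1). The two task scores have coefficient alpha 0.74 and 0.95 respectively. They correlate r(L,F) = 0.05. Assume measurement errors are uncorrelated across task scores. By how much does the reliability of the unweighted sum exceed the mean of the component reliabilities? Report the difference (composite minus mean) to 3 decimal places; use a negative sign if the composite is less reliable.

Var(sum) = 2 + 0.1 = 2.1; true-score variance = 1.69 + 0.1 = 1.79; composite reliability = 0.8524.
Mean component reliability = 0.8450.
Difference = 0.8524 − 0.8450 = 0.007.

0.007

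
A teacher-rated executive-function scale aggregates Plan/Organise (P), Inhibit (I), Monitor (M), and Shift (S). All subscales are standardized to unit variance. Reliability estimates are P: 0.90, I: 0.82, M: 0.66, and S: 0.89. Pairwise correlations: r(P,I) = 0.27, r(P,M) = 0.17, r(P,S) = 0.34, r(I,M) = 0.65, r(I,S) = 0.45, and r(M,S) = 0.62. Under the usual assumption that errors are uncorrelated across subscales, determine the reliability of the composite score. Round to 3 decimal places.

0.919

Var(P+I+M+S) = 4 + 2·[0.27 + 0.17 + 0.34 + 0.65 + 0.45 + 0.62] = 4 + 5 = 9.
Because errors are independent across components, Cov(Tᵢ,Tⱼ) = Cov(Xᵢ,Xⱼ); the off-diagonal part of the true-score variance is the same as above.
True-score variance = [0.90 + 0.82 + 0.66 + 0.89] + 5 = 3.27 + 5 = 8.27.
Reliability = 8.27 / 9 = 0.919.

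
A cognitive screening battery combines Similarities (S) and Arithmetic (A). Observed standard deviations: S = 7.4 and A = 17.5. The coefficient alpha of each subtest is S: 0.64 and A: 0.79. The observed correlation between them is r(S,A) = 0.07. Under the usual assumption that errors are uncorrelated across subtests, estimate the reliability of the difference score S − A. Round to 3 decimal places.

Var(S−A) = 7.4² + 17.5² − 2·7.4·17.5·0.07 = 361.01 − 18.13 = 342.88.
Under uncorrelated errors the observed covariances equal the true-score covariances, so only the own-variance terms attenuate.
True-score variance = [7.4²·0.64 + 17.5²·0.79] − 18.13 = 276.984 − 18.13 = 258.854.
Reliability = 258.854 / 342.88 = 0.755.

0.755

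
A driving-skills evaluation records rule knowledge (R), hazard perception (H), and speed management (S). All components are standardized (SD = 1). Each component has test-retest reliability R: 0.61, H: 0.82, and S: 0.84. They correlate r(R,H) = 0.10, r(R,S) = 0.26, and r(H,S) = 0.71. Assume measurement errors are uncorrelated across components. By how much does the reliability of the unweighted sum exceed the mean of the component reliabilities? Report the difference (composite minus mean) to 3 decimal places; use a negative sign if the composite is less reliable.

Var(sum) = 3 + 2.14 = 5.14; true-score variance = 2.27 + 2.14 = 4.41; composite reliability = 0.8580.
Mean component reliability = 0.7567.
Difference = 0.8580 − 0.7567 = 0.101.

0.101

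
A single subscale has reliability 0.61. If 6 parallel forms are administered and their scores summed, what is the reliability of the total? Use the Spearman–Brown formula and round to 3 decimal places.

0.904

ρ_k = kρ / (1 + (k−1)ρ) = 6·0.61 / (1 + 5·0.61) = 3.660 / 4.050 = 0.904.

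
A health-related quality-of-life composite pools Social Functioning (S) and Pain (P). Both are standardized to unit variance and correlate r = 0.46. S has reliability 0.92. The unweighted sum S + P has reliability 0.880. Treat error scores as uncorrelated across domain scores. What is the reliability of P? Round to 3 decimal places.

Var(S+P) = 2 + 2·0.46 = 2.920.
True-score variance = ρ_S + ρ_P + 2·0.46, so 0.880 = (0.92 + ρ_P + 0.92) / 2.920.
ρ_P = 0.880·2.920 − 0.92 − 0.92 = 0.730.

0.730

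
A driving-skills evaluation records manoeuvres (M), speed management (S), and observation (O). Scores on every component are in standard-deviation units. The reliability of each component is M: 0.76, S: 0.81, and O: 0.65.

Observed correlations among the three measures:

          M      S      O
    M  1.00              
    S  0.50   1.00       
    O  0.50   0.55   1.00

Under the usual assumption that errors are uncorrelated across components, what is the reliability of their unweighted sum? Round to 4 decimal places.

Var(M+S+O) = 3 + 2·[0.50 + 0.50 + 0.55] = 3 + 3.1 = 6.1.
Under uncorrelated errors the observed covariances equal the true-score covariances, so only the own-variance terms attenuate.
True-score variance = [0.76 + 0.81 + 0.65] + 3.1 = 2.22 + 3.1 = 5.32.
Reliability = 5.32 / 6.1 = 0.8721.

0.8721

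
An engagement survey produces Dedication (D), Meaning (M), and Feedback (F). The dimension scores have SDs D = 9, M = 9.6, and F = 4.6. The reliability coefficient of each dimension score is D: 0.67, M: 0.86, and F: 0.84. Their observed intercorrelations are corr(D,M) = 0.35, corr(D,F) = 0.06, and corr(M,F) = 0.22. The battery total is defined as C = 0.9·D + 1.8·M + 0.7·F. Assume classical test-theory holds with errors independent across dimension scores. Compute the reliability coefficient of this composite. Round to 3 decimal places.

Var(C) = 0.9²·9² + 1.8²·9.6² + 0.7²·4.6² + 2·[1.62·9·9.6·0.35 + 0.63·9·4.6·0.06 + 1.26·9.6·4.6·0.22] = 374.577 + 125.59 = 500.167.
With uncorrelated errors the cross-covariances are all true-score covariance, so they carry over unchanged; only the diagonal terms shrink to ρᵢσᵢ².
True-score variance = [0.9²·9²·0.67 + 1.8²·9.6²·0.86 + 0.7²·4.6²·0.84] + 125.59 = 309.463 + 125.59 = 435.053.
Reliability = 435.053 / 500.167 = 0.870.

0.870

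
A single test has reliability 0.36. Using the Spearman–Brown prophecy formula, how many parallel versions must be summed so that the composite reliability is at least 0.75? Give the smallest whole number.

k ≥ ρ*(1−ρ₁)/(ρ₁(1−ρ*)) = 0.75·0.64 / (0.36·0.25) = 5.333.
Smallest integer k = 6.

6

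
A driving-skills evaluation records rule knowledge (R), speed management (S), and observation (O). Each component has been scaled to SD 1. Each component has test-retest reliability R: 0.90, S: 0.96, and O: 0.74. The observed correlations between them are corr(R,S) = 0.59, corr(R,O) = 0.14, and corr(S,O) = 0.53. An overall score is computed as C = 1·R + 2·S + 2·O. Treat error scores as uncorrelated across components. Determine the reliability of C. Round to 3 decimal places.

0.920

Var(C) = 1 + 2² + 2² + 2·[2·0.59 + 2·0.14 + 4·0.53] = 9 + 7.16 = 16.16.
With uncorrelated errors the cross-covariances are all true-score covariance, so they carry over unchanged; only the diagonal terms shrink to ρᵢσᵢ².
True-score variance = [0.90 + 2²·0.96 + 2²·0.74] + 7.16 = 7.7 + 7.16 = 14.86.
Reliability = 14.86 / 16.16 = 0.920.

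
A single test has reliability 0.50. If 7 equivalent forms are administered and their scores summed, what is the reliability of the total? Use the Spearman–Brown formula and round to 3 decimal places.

0.875

ρ_k = kρ / (1 + (k−1)ρ) = 7·0.50 / (1 + 6·0.50) = 3.500 / 4.000 = 0.875.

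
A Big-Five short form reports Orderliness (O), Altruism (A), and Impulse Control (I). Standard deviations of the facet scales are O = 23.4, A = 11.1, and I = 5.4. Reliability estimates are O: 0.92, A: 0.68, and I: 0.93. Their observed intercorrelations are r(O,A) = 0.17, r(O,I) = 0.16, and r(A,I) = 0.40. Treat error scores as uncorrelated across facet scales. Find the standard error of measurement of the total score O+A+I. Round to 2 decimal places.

9.23

Var(total) = 699.93 + 176.699 = 876.629.
True-score variance = 614.657 + 176.699 = 791.356, so reliability = 0.9027.
Error variance = 876.629 − 791.356 = 85.2732; SEM = √85.2732 = 9.23.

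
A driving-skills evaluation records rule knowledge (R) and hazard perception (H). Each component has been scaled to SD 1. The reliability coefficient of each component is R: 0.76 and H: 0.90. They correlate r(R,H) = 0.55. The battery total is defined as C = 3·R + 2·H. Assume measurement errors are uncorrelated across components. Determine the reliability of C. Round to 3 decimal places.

Var(C) = 3² + 2² + 2·[6·0.55] = 13 + 6.6 = 19.6.
With uncorrelated errors the cross-covariances are all true-score covariance, so they carry over unchanged; only the diagonal terms shrink to ρᵢσᵢ².
True-score variance = [3²·0.76 + 2²·0.90] + 6.6 = 10.44 + 6.6 = 17.04.
Reliability = 17.04 / 19.6 = 0.869.

0.869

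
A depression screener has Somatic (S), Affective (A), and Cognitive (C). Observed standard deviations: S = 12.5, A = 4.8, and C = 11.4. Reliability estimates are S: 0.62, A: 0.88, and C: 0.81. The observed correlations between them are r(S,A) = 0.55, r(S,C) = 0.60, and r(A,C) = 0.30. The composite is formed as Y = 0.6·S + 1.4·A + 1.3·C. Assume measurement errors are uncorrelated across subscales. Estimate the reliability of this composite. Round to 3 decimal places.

0.880

Var(Y) = 0.6²·12.5² + 1.4²·4.8² + 1.3²·11.4² + 2·[0.84·12.5·4.8·0.55 + 0.78·12.5·11.4·0.60 + 1.82·4.8·11.4·0.30] = 321.041 + 248.574 = 569.615.
Because errors are independent across components, Cov(Tᵢ,Tⱼ) = Cov(Xᵢ,Xⱼ); the off-diagonal part of the true-score variance is the same as above.
True-score variance = [0.6²·12.5²·0.62 + 1.4²·4.8²·0.88 + 1.3²·11.4²·0.81] + 248.574 = 252.517 + 248.574 = 501.091.
Reliability = 501.091 / 569.615 = 0.880.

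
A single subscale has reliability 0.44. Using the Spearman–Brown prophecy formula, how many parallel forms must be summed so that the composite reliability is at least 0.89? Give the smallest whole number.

11

k ≥ ρ*(1−ρ₁)/(ρ₁(1−ρ*)) = 0.89·0.56 / (0.44·0.11) = 10.298.
Smallest integer k = 11.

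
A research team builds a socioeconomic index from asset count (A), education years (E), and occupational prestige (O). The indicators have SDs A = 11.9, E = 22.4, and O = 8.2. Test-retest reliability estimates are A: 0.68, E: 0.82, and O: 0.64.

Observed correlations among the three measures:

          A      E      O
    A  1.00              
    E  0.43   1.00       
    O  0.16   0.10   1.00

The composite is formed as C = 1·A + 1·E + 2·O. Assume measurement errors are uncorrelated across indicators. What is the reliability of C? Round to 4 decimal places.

0.8180

Var(C) = 11.9² + 22.4² + 2²·8.2² + 2·[11.9·22.4·0.43 + 2·11.9·8.2·0.16 + 2·22.4·8.2·0.10] = 912.33 + 365.165 = 1277.49.
Under uncorrelated errors the observed covariances equal the true-score covariances, so only the own-variance terms attenuate.
True-score variance = [11.9²·0.68 + 22.4²·0.82 + 2²·8.2²·0.64] + 365.165 = 679.872 + 365.165 = 1045.04.
Reliability = 1045.04 / 1277.49 = 0.8180.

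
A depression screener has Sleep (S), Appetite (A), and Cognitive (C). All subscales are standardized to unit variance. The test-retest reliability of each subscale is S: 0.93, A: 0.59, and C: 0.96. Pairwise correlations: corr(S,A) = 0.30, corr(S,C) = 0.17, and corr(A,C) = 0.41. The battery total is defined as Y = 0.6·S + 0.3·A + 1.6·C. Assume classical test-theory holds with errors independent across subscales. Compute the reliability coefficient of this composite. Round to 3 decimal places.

0.957

Var(Y) = 0.6² + 0.3² + 1.6² + 2·[0.18·0.30 + 0.96·0.17 + 0.48·0.41] = 3.01 + 0.828 = 3.838.
Under uncorrelated errors the observed covariances equal the true-score covariances, so only the own-variance terms attenuate.
True-score variance = [0.6²·0.93 + 0.3²·0.59 + 1.6²·0.96] + 0.828 = 2.8455 + 0.828 = 3.6735.
Reliability = 3.6735 / 3.838 = 0.957.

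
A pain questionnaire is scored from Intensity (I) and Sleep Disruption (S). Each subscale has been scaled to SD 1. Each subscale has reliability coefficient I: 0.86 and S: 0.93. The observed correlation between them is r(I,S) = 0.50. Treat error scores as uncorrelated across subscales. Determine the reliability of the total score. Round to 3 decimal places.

Var(I+S) = 2 + 2·[0.50] = 2 + 1 = 3.
With uncorrelated errors the cross-covariances are all true-score covariance, so they carry over unchanged; only the diagonal terms shrink to ρᵢσᵢ².
True-score variance = [0.86 + 0.93] + 1 = 1.79 + 1 = 2.79.
Reliability = 2.79 / 3 = 0.930.

0.930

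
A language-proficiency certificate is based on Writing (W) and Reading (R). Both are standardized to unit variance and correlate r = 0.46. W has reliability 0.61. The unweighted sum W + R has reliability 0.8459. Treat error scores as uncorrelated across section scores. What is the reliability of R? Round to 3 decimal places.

0.940

Var(W+R) = 2 + 2·0.46 = 2.920.
True-score variance = ρ_W + ρ_R + 2·0.46, so 0.8459 = (0.61 + ρ_R + 0.92) / 2.920.
ρ_R = 0.8459·2.920 − 0.61 − 0.92 = 0.940.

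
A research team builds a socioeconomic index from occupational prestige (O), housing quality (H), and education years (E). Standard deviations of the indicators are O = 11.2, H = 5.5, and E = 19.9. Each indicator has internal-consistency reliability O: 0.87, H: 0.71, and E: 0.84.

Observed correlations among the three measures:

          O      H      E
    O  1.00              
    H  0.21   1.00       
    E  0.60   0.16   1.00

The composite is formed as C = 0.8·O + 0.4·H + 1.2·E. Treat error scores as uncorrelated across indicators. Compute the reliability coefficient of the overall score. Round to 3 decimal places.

Var(C) = 0.8²·11.2² + 0.4²·5.5² + 1.2²·19.9² + 2·[0.32·11.2·5.5·0.21 + 0.96·11.2·19.9·0.60 + 0.48·5.5·19.9·0.16] = 655.376 + 281.848 = 937.224.
Because errors are independent across components, Cov(Tᵢ,Tⱼ) = Cov(Xᵢ,Xⱼ); the off-diagonal part of the true-score variance is the same as above.
True-score variance = [0.8²·11.2²·0.87 + 0.4²·5.5²·0.71 + 1.2²·19.9²·0.84] + 281.848 = 552.295 + 281.848 = 834.143.
Reliability = 834.143 / 937.224 = 0.890.

0.890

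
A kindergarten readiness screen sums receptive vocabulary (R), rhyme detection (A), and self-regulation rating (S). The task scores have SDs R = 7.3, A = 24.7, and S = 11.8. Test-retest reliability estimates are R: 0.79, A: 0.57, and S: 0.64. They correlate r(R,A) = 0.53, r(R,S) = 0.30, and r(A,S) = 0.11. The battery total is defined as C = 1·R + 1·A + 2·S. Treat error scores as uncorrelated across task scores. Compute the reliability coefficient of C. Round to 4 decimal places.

Var(C) = 7.3² + 24.7² + 2²·11.8² + 2·[7.3·24.7·0.53 + 2·7.3·11.8·0.30 + 2·24.7·11.8·0.11] = 1220.34 + 422.739 = 1643.08.
Because errors are independent across components, Cov(Tᵢ,Tⱼ) = Cov(Xᵢ,Xⱼ); the off-diagonal part of the true-score variance is the same as above.
True-score variance = [7.3²·0.79 + 24.7²·0.57 + 2²·11.8²·0.64] + 422.739 = 746.305 + 422.739 = 1169.04.
Reliability = 1169.04 / 1643.08 = 0.7115.

0.7115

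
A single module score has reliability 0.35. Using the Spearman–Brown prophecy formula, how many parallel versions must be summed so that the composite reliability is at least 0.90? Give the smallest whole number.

k ≥ ρ*(1−ρ₁)/(ρ₁(1−ρ*)) = 0.90·0.65 / (0.35·0.10) = 16.714.
Smallest integer k = 17.

17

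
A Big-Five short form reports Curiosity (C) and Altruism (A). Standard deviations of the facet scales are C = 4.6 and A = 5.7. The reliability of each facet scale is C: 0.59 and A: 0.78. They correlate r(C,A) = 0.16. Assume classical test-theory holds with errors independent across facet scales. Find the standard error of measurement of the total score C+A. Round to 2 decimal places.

Var(total) = 53.65 + 8.3904 = 62.0404.
True-score variance = 37.8266 + 8.3904 = 46.217, so reliability = 0.7450.
Error variance = 62.0404 − 46.217 = 15.8234; SEM = √15.8234 = 3.98.

3.98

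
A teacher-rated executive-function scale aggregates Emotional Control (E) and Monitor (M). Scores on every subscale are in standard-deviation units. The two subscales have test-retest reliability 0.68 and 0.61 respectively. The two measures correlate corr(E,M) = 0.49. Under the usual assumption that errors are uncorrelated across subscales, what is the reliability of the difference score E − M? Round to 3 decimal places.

Var(E−M) = 1 + 1 − 2·0.49 = 2 − 0.98 = 1.02.
Because errors are independent across components, Cov(Tᵢ,Tⱼ) = Cov(Xᵢ,Xⱼ); the off-diagonal part of the true-score variance is the same as above.
True-score variance = [0.68 + 0.61] − 0.98 = 1.29 − 0.98 = 0.31.
Reliability = 0.31 / 1.02 = 0.304.

0.304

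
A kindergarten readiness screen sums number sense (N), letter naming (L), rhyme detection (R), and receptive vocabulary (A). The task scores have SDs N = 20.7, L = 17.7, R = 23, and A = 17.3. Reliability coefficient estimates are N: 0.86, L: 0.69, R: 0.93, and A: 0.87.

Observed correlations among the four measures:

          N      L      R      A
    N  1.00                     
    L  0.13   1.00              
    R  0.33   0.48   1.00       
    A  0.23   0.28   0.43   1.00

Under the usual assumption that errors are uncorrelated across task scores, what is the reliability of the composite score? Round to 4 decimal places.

Var(N+L+R+A) = 20.7² + 17.7² + 23² + 17.3² + 2·[20.7·17.7·0.13 + 20.7·23·0.33 + 20.7·17.3·0.23 + 17.7·23·0.48 + 17.7·17.3·0.28 + 23·17.3·0.43] = 1570.07 + 1478.71 = 3048.78.
Because errors are independent across components, Cov(Tᵢ,Tⱼ) = Cov(Xᵢ,Xⱼ); the off-diagonal part of the true-score variance is the same as above.
True-score variance = [20.7²·0.86 + 17.7²·0.69 + 23²·0.93 + 17.3²·0.87] + 1478.71 = 1337.02 + 1478.71 = 2815.73.
Reliability = 2815.73 / 3048.78 = 0.9236.

0.9236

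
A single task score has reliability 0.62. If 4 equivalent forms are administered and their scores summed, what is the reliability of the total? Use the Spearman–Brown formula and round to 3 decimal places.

ρ_k = kρ / (1 + (k−1)ρ) = 4·0.62 / (1 + 3·0.62) = 2.480 / 2.860 = 0.867.

0.867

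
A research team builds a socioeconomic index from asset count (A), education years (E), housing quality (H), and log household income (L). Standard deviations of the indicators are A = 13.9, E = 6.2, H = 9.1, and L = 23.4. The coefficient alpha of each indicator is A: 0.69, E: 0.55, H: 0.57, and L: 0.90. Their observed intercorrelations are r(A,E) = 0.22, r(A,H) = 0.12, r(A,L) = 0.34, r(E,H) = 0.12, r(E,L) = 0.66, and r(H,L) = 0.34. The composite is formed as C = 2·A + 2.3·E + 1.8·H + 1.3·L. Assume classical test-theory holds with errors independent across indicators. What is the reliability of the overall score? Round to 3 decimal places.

0.865

Var(C) = 2²·13.9² + 2.3²·6.2² + 1.8²·9.1² + 1.3²·23.4² + 2·[4.6·13.9·6.2·0.22 + 3.6·13.9·9.1·0.12 + 2.6·13.9·23.4·0.34 + 4.14·6.2·9.1·0.12 + 2.99·6.2·23.4·0.66 + 2.34·9.1·23.4·0.34] = 2169.87 + 1826.27 = 3996.13.
With uncorrelated errors the cross-covariances are all true-score covariance, so they carry over unchanged; only the diagonal terms shrink to ρᵢσᵢ².
True-score variance = [2²·13.9²·0.69 + 2.3²·6.2²·0.55 + 1.8²·9.1²·0.57 + 1.3²·23.4²·0.90] + 1826.27 = 1630.87 + 1826.27 = 3457.14.
Reliability = 3457.14 / 3996.13 = 0.865.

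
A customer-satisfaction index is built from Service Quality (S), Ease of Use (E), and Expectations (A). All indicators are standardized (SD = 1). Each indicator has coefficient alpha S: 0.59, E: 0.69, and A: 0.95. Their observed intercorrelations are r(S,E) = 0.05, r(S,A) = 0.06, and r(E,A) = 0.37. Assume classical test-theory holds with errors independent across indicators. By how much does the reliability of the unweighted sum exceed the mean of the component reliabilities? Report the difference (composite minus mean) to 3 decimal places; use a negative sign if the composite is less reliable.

Var(sum) = 3 + 0.96 = 3.96; true-score variance = 2.23 + 0.96 = 3.19; composite reliability = 0.8056.
Mean component reliability = 0.7433.
Difference = 0.8056 − 0.7433 = 0.062.

0.062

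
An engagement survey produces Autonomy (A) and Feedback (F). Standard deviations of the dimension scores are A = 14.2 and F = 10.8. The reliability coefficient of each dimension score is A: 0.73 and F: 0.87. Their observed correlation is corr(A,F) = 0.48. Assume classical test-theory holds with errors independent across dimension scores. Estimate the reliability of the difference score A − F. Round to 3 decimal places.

0.593

Var(A−F) = 14.2² + 10.8² − 2·14.2·10.8·0.48 = 318.28 − 147.226 = 171.054.
Under uncorrelated errors the observed covariances equal the true-score covariances, so only the own-variance terms attenuate.
True-score variance = [14.2²·0.73 + 10.8²·0.87] − 147.226 = 248.674 − 147.226 = 101.448.
Reliability = 101.448 / 171.054 = 0.593.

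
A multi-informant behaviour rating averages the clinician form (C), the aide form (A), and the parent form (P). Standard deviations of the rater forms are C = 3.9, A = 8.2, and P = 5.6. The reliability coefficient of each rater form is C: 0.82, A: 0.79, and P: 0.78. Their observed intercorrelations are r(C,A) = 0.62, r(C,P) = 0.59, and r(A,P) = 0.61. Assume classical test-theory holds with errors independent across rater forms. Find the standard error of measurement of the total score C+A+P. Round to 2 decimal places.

Var(total) = 113.81 + 121.449 = 235.259.
True-score variance = 90.0526 + 121.449 = 211.501, so reliability = 0.8990.
Error variance = 235.259 − 211.501 = 23.7574; SEM = √23.7574 = 4.87.

4.87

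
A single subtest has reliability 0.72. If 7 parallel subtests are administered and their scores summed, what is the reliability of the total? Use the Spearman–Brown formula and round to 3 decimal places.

0.947

ρ_k = kρ / (1 + (k−1)ρ) = 7·0.72 / (1 + 6·0.72) = 5.040 / 5.320 = 0.947.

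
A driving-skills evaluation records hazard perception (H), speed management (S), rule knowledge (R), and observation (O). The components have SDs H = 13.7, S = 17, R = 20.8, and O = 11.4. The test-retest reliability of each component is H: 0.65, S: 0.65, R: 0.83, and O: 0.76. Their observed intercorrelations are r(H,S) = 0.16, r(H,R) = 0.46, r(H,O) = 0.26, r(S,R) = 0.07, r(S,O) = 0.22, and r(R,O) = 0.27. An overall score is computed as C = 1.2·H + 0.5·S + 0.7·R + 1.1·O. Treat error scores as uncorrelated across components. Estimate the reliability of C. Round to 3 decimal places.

0.845

Var(C) = 1.2²·13.7² + 0.5²·17² + 0.7²·20.8² + 1.1²·11.4² + 2·[0.6·13.7·17·0.16 + 0.84·13.7·20.8·0.46 + 1.32·13.7·11.4·0.26 + 0.35·17·20.8·0.07 + 0.55·17·11.4·0.22 + 0.77·20.8·11.4·0.27] = 711.769 + 534.956 = 1246.73.
With uncorrelated errors the cross-covariances are all true-score covariance, so they carry over unchanged; only the diagonal terms shrink to ρᵢσᵢ².
True-score variance = [1.2²·13.7²·0.65 + 0.5²·17²·0.65 + 0.7²·20.8²·0.83 + 1.1²·11.4²·0.76] + 534.956 = 518.106 + 534.956 = 1053.06.
Reliability = 1053.06 / 1246.73 = 0.845.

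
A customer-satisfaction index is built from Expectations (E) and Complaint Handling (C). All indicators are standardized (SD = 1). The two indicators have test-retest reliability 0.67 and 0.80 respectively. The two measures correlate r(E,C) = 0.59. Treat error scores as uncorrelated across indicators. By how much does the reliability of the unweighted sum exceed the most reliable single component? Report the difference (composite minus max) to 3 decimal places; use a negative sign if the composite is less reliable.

Var(sum) = 2 + 1.18 = 3.18; true-score variance = 1.47 + 1.18 = 2.65; composite reliability = 0.8333.
Max component reliability = 0.8000.
Difference = 0.8333 − 0.8000 = 0.033.

0.033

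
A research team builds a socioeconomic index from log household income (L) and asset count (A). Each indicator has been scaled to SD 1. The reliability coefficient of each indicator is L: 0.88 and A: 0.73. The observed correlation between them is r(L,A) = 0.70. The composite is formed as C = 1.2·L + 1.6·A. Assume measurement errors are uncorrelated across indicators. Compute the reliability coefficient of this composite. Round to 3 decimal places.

0.871

Var(C) = 1.2² + 1.6² + 2·[1.92·0.70] = 4 + 2.688 = 6.688.
With uncorrelated errors the cross-covariances are all true-score covariance, so they carry over unchanged; only the diagonal terms shrink to ρᵢσᵢ².
True-score variance = [1.2²·0.88 + 1.6²·0.73] + 2.688 = 3.136 + 2.688 = 5.824.
Reliability = 5.824 / 6.688 = 0.871.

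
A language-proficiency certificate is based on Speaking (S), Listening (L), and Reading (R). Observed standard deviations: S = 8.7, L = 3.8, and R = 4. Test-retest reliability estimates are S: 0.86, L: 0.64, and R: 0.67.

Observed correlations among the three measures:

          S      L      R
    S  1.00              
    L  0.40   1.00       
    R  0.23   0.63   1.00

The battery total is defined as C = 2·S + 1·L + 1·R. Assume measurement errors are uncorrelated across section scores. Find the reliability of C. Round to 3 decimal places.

0.879

Var(C) = 2²·8.7² + 3.8² + 4² + 2·[2·8.7·3.8·0.40 + 2·8.7·4·0.23 + 3.8·4·0.63] = 333.2 + 104.064 = 437.264.
With uncorrelated errors the cross-covariances are all true-score covariance, so they carry over unchanged; only the diagonal terms shrink to ρᵢσᵢ².
True-score variance = [2²·8.7²·0.86 + 3.8²·0.64 + 4²·0.67] + 104.064 = 280.335 + 104.064 = 384.399.
Reliability = 384.399 / 437.264 = 0.879.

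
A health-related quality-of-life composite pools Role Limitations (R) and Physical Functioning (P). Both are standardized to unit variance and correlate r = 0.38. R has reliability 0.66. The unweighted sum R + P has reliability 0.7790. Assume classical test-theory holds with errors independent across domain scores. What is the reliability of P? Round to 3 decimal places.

Var(R+P) = 2 + 2·0.38 = 2.760.
True-score variance = ρ_R + ρ_P + 2·0.38, so 0.7790 = (0.66 + ρ_P + 0.76) / 2.760.
ρ_P = 0.7790·2.760 − 0.66 − 0.76 = 0.730.

0.730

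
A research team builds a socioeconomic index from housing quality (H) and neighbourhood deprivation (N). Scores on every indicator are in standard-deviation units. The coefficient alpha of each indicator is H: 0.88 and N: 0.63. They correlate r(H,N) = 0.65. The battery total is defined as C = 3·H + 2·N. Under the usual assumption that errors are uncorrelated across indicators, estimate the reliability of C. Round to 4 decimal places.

0.8769

Var(C) = 3² + 2² + 2·[6·0.65] = 13 + 7.8 = 20.8.
Because errors are independent across components, Cov(Tᵢ,Tⱼ) = Cov(Xᵢ,Xⱼ); the off-diagonal part of the true-score variance is the same as above.
True-score variance = [3²·0.88 + 2²·0.63] + 7.8 = 10.44 + 7.8 = 18.24.
Reliability = 18.24 / 20.8 = 0.8769.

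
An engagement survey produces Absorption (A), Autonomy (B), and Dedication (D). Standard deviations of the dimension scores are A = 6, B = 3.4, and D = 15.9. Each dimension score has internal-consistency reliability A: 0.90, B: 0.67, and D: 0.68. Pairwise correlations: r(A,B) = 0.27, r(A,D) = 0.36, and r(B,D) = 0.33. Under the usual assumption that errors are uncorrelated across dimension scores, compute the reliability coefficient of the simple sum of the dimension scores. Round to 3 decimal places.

Var(A+B+D) = 6² + 3.4² + 15.9² + 2·[6·3.4·0.27 + 6·15.9·0.36 + 3.4·15.9·0.33] = 300.37 + 115.384 = 415.754.
With uncorrelated errors the cross-covariances are all true-score covariance, so they carry over unchanged; only the diagonal terms shrink to ρᵢσᵢ².
True-score variance = [6²·0.90 + 3.4²·0.67 + 15.9²·0.68] + 115.384 = 212.056 + 115.384 = 327.44.
Reliability = 327.44 / 415.754 = 0.788.

0.788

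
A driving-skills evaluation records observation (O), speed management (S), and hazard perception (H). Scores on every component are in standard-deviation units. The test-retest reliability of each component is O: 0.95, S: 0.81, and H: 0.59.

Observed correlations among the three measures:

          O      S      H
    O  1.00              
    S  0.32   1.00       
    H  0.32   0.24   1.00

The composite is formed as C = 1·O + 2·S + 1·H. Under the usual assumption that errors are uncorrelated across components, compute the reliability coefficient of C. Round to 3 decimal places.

0.863

Var(C) = 1 + 2² + 1 + 2·[2·0.32 + 0.32 + 2·0.24] = 6 + 2.88 = 8.88.
With uncorrelated errors the cross-covariances are all true-score covariance, so they carry over unchanged; only the diagonal terms shrink to ρᵢσᵢ².
True-score variance = [0.95 + 2²·0.81 + 0.59] + 2.88 = 4.78 + 2.88 = 7.66.
Reliability = 7.66 / 8.88 = 0.863.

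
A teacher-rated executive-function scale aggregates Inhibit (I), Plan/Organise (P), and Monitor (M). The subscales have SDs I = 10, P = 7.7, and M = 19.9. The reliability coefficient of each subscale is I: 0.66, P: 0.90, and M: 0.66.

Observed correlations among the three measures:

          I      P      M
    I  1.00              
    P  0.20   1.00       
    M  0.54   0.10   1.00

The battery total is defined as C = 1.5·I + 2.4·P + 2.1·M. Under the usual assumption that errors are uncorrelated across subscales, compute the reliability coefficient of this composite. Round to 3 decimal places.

Var(C) = 1.5²·10² + 2.4²·7.7² + 2.1²·19.9² + 2·[3.6·10·7.7·0.20 + 3.15·10·19.9·0.54 + 5.04·7.7·19.9·0.10] = 2312.91 + 942.334 = 3255.25.
Under uncorrelated errors the observed covariances equal the true-score covariances, so only the own-variance terms attenuate.
True-score variance = [1.5²·10²·0.66 + 2.4²·7.7²·0.90 + 2.1²·19.9²·0.66] + 942.334 = 1608.49 + 942.334 = 2550.82.
Reliability = 2550.82 / 3255.25 = 0.784.

0.784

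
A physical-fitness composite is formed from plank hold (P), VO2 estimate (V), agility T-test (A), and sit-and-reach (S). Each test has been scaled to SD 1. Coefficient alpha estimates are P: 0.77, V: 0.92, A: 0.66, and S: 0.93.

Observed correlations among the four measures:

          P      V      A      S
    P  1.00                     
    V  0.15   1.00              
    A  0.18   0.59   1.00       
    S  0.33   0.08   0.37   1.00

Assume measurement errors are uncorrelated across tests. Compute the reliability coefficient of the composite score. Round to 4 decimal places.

0.9027

Var(P+V+A+S) = 4 + 2·[0.15 + 0.18 + 0.33 + 0.59 + 0.08 + 0.37] = 4 + 3.4 = 7.4.
Under uncorrelated errors the observed covariances equal the true-score covariances, so only the own-variance terms attenuate.
True-score variance = [0.77 + 0.92 + 0.66 + 0.93] + 3.4 = 3.28 + 3.4 = 6.68.
Reliability = 6.68 / 7.4 = 0.9027.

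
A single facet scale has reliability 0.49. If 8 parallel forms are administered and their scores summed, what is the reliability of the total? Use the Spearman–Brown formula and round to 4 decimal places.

ρ_k = kρ / (1 + (k−1)ρ) = 8·0.49 / (1 + 7·0.49) = 3.920 / 4.430 = 0.8849.

0.8849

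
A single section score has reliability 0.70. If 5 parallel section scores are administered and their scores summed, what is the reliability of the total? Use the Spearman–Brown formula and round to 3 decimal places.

ρ_k = kρ / (1 + (k−1)ρ) = 5·0.70 / (1 + 4·0.70) = 3.500 / 3.800 = 0.921.

0.921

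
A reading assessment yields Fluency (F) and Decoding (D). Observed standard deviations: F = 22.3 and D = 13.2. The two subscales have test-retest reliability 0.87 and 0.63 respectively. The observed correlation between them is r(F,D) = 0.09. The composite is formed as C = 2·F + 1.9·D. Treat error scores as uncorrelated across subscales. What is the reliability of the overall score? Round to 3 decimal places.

0.826

Var(C) = 2²·22.3² + 1.9²·13.2² + 2·[3.8·22.3·13.2·0.09] = 2618.17 + 201.342 = 2819.51.
With uncorrelated errors the cross-covariances are all true-score covariance, so they carry over unchanged; only the diagonal terms shrink to ρᵢσᵢ².
True-score variance = [2²·22.3²·0.87 + 1.9²·13.2²·0.63] + 201.342 = 2126.84 + 201.342 = 2328.19.
Reliability = 2328.19 / 2819.51 = 0.826.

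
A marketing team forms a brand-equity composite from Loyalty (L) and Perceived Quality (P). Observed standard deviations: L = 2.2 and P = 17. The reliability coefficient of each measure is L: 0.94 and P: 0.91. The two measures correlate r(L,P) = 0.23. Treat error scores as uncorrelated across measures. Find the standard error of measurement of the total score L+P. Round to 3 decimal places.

5.128

Var(total) = 293.84 + 17.204 = 311.044.
True-score variance = 267.54 + 17.204 = 284.744, so reliability = 0.9154.
Error variance = 311.044 − 284.744 = 26.3004; SEM = √26.3004 = 5.128.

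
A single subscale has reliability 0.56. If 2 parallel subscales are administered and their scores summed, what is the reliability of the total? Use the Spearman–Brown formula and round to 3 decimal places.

ρ_k = kρ / (1 + (k−1)ρ) = 2·0.56 / (1 + 1·0.56) = 1.120 / 1.560 = 0.718.

0.718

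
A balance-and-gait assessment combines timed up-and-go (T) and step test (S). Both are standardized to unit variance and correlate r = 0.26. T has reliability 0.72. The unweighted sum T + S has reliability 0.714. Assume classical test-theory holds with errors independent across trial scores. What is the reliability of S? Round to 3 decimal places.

Var(T+S) = 2 + 2·0.26 = 2.520.
True-score variance = ρ_T + ρ_S + 2·0.26, so 0.714 = (0.72 + ρ_S + 0.52) / 2.520.
ρ_S = 0.714·2.520 − 0.72 − 0.52 = 0.559.

0.559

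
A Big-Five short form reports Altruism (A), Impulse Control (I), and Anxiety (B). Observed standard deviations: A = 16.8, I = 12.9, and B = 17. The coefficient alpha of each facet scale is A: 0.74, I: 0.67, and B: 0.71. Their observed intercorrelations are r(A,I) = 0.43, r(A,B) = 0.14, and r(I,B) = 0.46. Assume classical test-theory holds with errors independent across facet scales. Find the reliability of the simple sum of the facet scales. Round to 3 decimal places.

0.824

Var(A+I+B) = 16.8² + 12.9² + 17² + 2·[16.8·12.9·0.43 + 16.8·17·0.14 + 12.9·17·0.46] = 737.65 + 468.103 = 1205.75.
Because errors are independent across components, Cov(Tᵢ,Tⱼ) = Cov(Xᵢ,Xⱼ); the off-diagonal part of the true-score variance is the same as above.
True-score variance = [16.8²·0.74 + 12.9²·0.67 + 17²·0.71] + 468.103 = 525.542 + 468.103 = 993.646.
Reliability = 993.646 / 1205.75 = 0.824.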